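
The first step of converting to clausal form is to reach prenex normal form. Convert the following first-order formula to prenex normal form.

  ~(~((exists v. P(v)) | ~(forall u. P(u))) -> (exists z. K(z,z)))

Rewrite implications/biconditionals: A → B as ¬A ∨ B.
  ~(~~((exists v. P(v)) | ~(forall u. P(u))) | (exists z. K(z,z)))
Push ¬ through the quantifiers and connectives to reach negation normal form:
  (forall v. ~P(v)) & (forall u. P(u)) & (forall z. ~K(z,z))
Pull the quantifiers to the front (each side's bound variable is not free in the other side):
  forall v. forall u. forall z. (~P(v) & P(u) & ~K(z,z))

forall v. forall u. forall z. (~P(v) & P(u) & ~K(z,z))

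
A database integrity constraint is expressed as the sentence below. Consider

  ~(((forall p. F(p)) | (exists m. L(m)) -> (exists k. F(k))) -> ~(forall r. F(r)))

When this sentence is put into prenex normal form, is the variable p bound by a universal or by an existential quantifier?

existential

First replace A → B with ¬A ∨ B.
  ~(~(~((forall p. F(p)) | (exists m. L(m))) | (exists k. F(k))) | ~(forall r. F(r)))
Drive negations inward (¬∀x A ≡ ∃x ¬A, ¬∃x A ≡ ∀x ¬A, De Morgan for ∧/∨):
  ((exists p. ~F(p)) & (forall m. ~L(m)) | (exists k. F(k))) & (forall r. F(r))
All bound variables are already distinct, so no renaming is needed.
Extract every quantifier outward, since the variables are now distinct and don't occur free across branches:
  exists p. forall m. exists k. forall r. ((~F(p) & ~L(m) | F(k)) & F(r))
The quantifier forall p sits under an odd number of negations (counting the antecedent side of each →), so it flips to exists p.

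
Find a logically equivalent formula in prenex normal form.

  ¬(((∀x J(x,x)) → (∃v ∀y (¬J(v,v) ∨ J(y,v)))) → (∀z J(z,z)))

Eliminate → and ↔ using ¬ and ∨.
  ¬(¬(¬(∀x J(x,x)) ∨ (∃v ∀y (¬J(v,v) ∨ J(y,v)))) ∨ (∀z J(z,z)))
Push ¬ through the quantifiers and connectives to reach negation normal form:
  ((∃x ¬J(x,x)) ∨ (∃v ∀y (¬J(v,v) ∨ J(y,v)))) ∧ (∃z ¬J(z,z))
All bound variables are already distinct, so no renaming is needed.
Finally move all quantifiers to the prefix:
  ∃x ∃v ∀y ∃z ((¬J(x,x) ∨ ¬J(v,v) ∨ J(y,v)) ∧ ¬J(z,z))

∃x ∃v ∀y ∃z ((¬J(x,x) ∨ ¬J(v,v) ∨ J(y,v)) ∧ ¬J(z,z))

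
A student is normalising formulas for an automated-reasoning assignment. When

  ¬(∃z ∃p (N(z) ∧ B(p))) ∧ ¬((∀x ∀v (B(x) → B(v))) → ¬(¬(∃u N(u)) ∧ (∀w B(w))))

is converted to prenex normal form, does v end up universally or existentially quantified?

universal

First replace A → B with ¬A ∨ B.
  ¬(∃z ∃p (N(z) ∧ B(p))) ∧ ¬(¬(∀x ∀v (¬B(x) ∨ B(v))) ∨ ¬(¬(∃u N(u)) ∧ (∀w B(w))))
Push ¬ through the quantifiers and connectives to reach negation normal form:
  (∀z ∀p (¬N(z) ∨ ¬B(p))) ∧ (∀x ∀v (¬B(x) ∨ B(v))) ∧ (∀u ¬N(u)) ∧ (∀w B(w))
All bound variables are already distinct, so no renaming is needed.
Finally move all quantifiers to the prefix:
  ∀z ∀p ∀x ∀v ∀u ∀w ((¬N(z) ∨ ¬B(p)) ∧ (¬B(x) ∨ B(v)) ∧ ¬N(u) ∧ B(w))
The quantifier ∀v sits under an even number of negations (counting the antecedent side of each →), so it remains universal.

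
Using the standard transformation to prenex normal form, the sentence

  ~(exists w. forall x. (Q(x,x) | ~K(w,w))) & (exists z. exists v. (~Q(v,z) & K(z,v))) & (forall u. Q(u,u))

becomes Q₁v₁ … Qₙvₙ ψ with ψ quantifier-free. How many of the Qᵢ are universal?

2

Drive negations inward (¬∀x A ≡ ∃x ¬A, ¬∃x A ≡ ∀x ¬A, De Morgan for ∧/∨):
  (forall w. exists x. (~Q(x,x) & K(w,w))) & (exists z. exists v. (~Q(v,z) & K(z,v))) & (forall u. Q(u,u))
All bound variables are already distinct, so no renaming is needed.
Extract every quantifier outward, since the variables are now distinct and don't occur free across branches:
  forall w. exists x. exists z. exists v. forall u. (~Q(x,x) & K(w,w) & ~Q(v,z) & K(z,v) & Q(u,u))
The prefix is forall w exists x exists z exists v forall u: 2 universal, 3 existential.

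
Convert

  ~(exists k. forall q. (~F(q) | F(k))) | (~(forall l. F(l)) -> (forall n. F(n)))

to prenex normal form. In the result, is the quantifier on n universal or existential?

universal

Rewrite implications/biconditionals: A → B as ¬A ∨ B.
  ~(exists k. forall q. (~F(q) | F(k))) | ~~(forall l. F(l)) | (forall n. F(n))
Drive negations inward (¬∀x A ≡ ∃x ¬A, ¬∃x A ≡ ∀x ¬A, De Morgan for ∧/∨):
  (forall k. exists q. (F(q) & ~F(k))) | (forall l. F(l)) | (forall n. F(n))
All bound variables are already distinct, so no renaming is needed.
Finally move all quantifiers to the prefix:
  forall k. exists q. forall l. forall n. (F(q) & ~F(k) | F(l) | F(n))
The quantifier forall n sits under an even number of negations (counting the antecedent side of each →), so it remains universal.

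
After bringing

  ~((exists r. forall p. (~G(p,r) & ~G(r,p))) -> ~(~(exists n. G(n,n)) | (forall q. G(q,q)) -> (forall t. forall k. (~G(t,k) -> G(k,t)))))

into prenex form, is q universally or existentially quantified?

Eliminate → and ↔ using ¬ and ∨.
  ~(~(exists r. forall p. (~G(p,r) & ~G(r,p))) | ~(~(~(exists n. G(n,n)) | (forall q. G(q,q))) | (forall t. forall k. (~~G(t,k) | G(k,t)))))
Push ¬ through the quantifiers and connectives to reach negation normal form:
  (exists r. forall p. (~G(p,r) & ~G(r,p))) & ((exists n. G(n,n)) & (exists q. ~G(q,q)) | (forall t. forall k. (G(t,k) | G(k,t))))
All bound variables are already distinct, so no renaming is needed.
Finally move all quantifiers to the prefix:
  exists r. forall p. exists n. exists q. forall t. forall k. (~G(p,r) & ~G(r,p) & (G(n,n) & ~G(q,q) | G(t,k) | G(k,t)))
The quantifier forall q sits under an odd number of negations (counting the antecedent side of each →), so it flips to exists q.

existential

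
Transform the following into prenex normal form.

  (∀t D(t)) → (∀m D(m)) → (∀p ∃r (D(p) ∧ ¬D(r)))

Rewrite implications/biconditionals: A → B as ¬A ∨ B.
  ¬(∀t D(t)) ∨ ¬(∀m D(m)) ∨ (∀p ∃r (D(p) ∧ ¬D(r)))
Drive negations inward (¬∀x A ≡ ∃x ¬A, ¬∃x A ≡ ∀x ¬A, De Morgan for ∧/∨):
  (∃t ¬D(t)) ∨ (∃m ¬D(m)) ∨ (∀p ∃r (D(p) ∧ ¬D(r)))
Extract every quantifier outward, since the variables are now distinct and don't occur free across branches:
  ∃t ∃m ∀p ∃r (¬D(t) ∨ ¬D(m) ∨ D(p) ∧ ¬D(r))

∃t ∃m ∀p ∃r (¬D(t) ∨ ¬D(m) ∨ D(p) ∧ ¬D(r))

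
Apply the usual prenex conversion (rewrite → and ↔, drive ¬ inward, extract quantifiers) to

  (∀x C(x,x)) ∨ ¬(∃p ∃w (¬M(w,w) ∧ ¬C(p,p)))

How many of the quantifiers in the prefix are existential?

Drive negations inward (¬∀x A ≡ ∃x ¬A, ¬∃x A ≡ ∀x ¬A, De Morgan for ∧/∨):
  (∀x C(x,x)) ∨ (∀p ∀w (M(w,w) ∨ C(p,p)))
All bound variables are already distinct, so no renaming is needed.
Finally move all quantifiers to the prefix:
  ∀x ∀p ∀w (C(x,x) ∨ M(w,w) ∨ C(p,p))
The prefix is ∀x ∀p ∀w: 3 universal, 0 existential.

0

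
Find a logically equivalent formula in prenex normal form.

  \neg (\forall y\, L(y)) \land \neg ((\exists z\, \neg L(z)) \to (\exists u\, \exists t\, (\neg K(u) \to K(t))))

\exists y\, \exists z\, \forall u\, \forall t\, (\neg L(y) \land \neg L(z) \land \neg K(u) \land \neg K(t))

First replace A → B with ¬A ∨ B.
  \neg (\forall y\, L(y)) \land \neg (\neg (\exists z\, \neg L(z)) \lor (\exists u\, \exists t\, (\neg \neg K(u) \lor K(t))))
Move each ¬ inward, flipping quantifiers it crosses:
  (\exists y\, \neg L(y)) \land (\exists z\, \neg L(z)) \land (\forall u\, \forall t\, (\neg K(u) \land \neg K(t)))
All bound variables are already distinct, so no renaming is needed.
Pull the quantifiers to the front (each side's bound variable is not free in the other side):
  \exists y\, \exists z\, \forall u\, \forall t\, (\neg L(y) \land \neg L(z) \land \neg K(u) \land \neg K(t))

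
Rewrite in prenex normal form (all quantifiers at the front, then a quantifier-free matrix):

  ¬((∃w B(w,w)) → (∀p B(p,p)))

∃w ∃p (B(w,w) ∧ ¬B(p,p))

Eliminate → and ↔ using ¬ and ∨.
  ¬(¬(∃w B(w,w)) ∨ (∀p B(p,p)))
Push ¬ through the quantifiers and connectives to reach negation normal form:
  (∃w B(w,w)) ∧ (∃p ¬B(p,p))
All bound variables are already distinct, so no renaming is needed.
Pull the quantifiers to the front (each side's bound variable is not free in the other side):
  ∃w ∃p (B(w,w) ∧ ¬B(p,p))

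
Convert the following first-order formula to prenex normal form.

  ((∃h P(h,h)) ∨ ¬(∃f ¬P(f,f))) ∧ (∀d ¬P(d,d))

Push ¬ through the quantifiers and connectives to reach negation normal form:
  ((∃h P(h,h)) ∨ (∀f P(f,f))) ∧ (∀d ¬P(d,d))
All bound variables are already distinct, so no renaming is needed.
Finally move all quantifiers to the prefix:
  ∃h ∀f ∀d ((P(h,h) ∨ P(f,f)) ∧ ¬P(d,d))

∃h ∀f ∀d ((P(h,h) ∨ P(f,f)) ∧ ¬P(d,d))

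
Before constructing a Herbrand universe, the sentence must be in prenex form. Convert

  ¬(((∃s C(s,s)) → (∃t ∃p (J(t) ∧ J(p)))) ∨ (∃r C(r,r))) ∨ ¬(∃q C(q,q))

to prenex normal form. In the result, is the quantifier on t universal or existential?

First replace A → B with ¬A ∨ B.
  ¬(¬(∃s C(s,s)) ∨ (∃t ∃p (J(t) ∧ J(p))) ∨ (∃r C(r,r))) ∨ ¬(∃q C(q,q))
Push ¬ through the quantifiers and connectives to reach negation normal form:
  (∃s C(s,s)) ∧ (∀t ∀p (¬J(t) ∨ ¬J(p))) ∧ (∀r ¬C(r,r)) ∨ (∀q ¬C(q,q))
All bound variables are already distinct, so no renaming is needed.
Finally move all quantifiers to the prefix:
  ∃s ∀t ∀p ∀r ∀q (C(s,s) ∧ (¬J(t) ∨ ¬J(p)) ∧ ¬C(r,r) ∨ ¬C(q,q))
The quantifier ∃t sits under an odd number of negations (counting the antecedent side of each →), so it flips to ∀t.

universal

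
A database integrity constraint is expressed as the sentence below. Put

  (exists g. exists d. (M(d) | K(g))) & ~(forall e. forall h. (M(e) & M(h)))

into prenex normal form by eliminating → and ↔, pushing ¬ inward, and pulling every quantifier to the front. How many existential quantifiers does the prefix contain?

4

Drive negations inward (¬∀x A ≡ ∃x ¬A, ¬∃x A ≡ ∀x ¬A, De Morgan for ∧/∨):
  (exists g. exists d. (M(d) | K(g))) & (exists e. exists h. (~M(e) | ~M(h)))
All bound variables are already distinct, so no renaming is needed.
Extract every quantifier outward, since the variables are now distinct and don't occur free across branches:
  exists g. exists d. exists e. exists h. ((M(d) | K(g)) & (~M(e) | ~M(h)))
The prefix is exists g exists d exists e exists h: 0 universal, 4 existential.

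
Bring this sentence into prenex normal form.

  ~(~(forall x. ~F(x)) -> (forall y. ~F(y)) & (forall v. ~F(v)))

exists x. exists y. exists v. (F(x) & (F(y) | F(v)))

Rewrite implications/biconditionals: A → B as ¬A ∨ B.
  ~(~~(forall x. ~F(x)) | (forall y. ~F(y)) & (forall v. ~F(v)))
Drive negations inward (¬∀x A ≡ ∃x ¬A, ¬∃x A ≡ ∀x ¬A, De Morgan for ∧/∨):
  (exists x. F(x)) & ((exists y. F(y)) | (exists v. F(v)))
All bound variables are already distinct, so no renaming is needed.
Finally move all quantifiers to the prefix:
  exists x. exists y. exists v. (F(x) & (F(y) | F(v)))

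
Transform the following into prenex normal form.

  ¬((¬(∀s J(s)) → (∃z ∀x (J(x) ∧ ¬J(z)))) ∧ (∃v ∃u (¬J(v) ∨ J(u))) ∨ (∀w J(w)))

∃s ∀z ∃x ∀v ∀u ∃w ((¬J(s) ∧ (¬J(x) ∨ J(z)) ∨ J(v) ∧ ¬J(u)) ∧ ¬J(w))

First replace A → B with ¬A ∨ B.
  ¬((¬¬(∀s J(s)) ∨ (∃z ∀x (J(x) ∧ ¬J(z)))) ∧ (∃v ∃u (¬J(v) ∨ J(u))) ∨ (∀w J(w)))
Move each ¬ inward, flipping quantifiers it crosses:
  ((∃s ¬J(s)) ∧ (∀z ∃x (¬J(x) ∨ J(z))) ∨ (∀v ∀u (J(v) ∧ ¬J(u)))) ∧ (∃w ¬J(w))
Finally move all quantifiers to the prefix:
  ∃s ∀z ∃x ∀v ∀u ∃w ((¬J(s) ∧ (¬J(x) ∨ J(z)) ∨ J(v) ∧ ¬J(u)) ∧ ¬J(w))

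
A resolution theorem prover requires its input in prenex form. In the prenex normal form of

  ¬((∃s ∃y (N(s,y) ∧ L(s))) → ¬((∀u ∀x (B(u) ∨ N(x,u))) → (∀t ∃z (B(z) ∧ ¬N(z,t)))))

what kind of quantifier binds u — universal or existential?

existential

First replace A → B with ¬A ∨ B.
  ¬(¬(∃s ∃y (N(s,y) ∧ L(s))) ∨ ¬(¬(∀u ∀x (B(u) ∨ N(x,u))) ∨ (∀t ∃z (B(z) ∧ ¬N(z,t)))))
Move each ¬ inward, flipping quantifiers it crosses:
  (∃s ∃y (N(s,y) ∧ L(s))) ∧ ((∃u ∃x (¬B(u) ∧ ¬N(x,u))) ∨ (∀t ∃z (B(z) ∧ ¬N(z,t))))
All bound variables are already distinct, so no renaming is needed.
Finally move all quantifiers to the prefix:
  ∃s ∃y ∃u ∃x ∀t ∃z (N(s,y) ∧ L(s) ∧ (¬B(u) ∧ ¬N(x,u) ∨ B(z) ∧ ¬N(z,t)))
The quantifier ∀u sits under an odd number of negations (counting the antecedent side of each →), so it flips to ∃u.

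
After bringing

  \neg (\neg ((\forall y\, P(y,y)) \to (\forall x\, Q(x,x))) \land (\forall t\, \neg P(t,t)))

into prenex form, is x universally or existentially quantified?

universal

Eliminate → and ↔ using ¬ and ∨.
  \neg (\neg (\neg (\forall y\, P(y,y)) \lor (\forall x\, Q(x,x))) \land (\forall t\, \neg P(t,t)))
Move each ¬ inward, flipping quantifiers it crosses:
  (\exists y\, \neg P(y,y)) \lor (\forall x\, Q(x,x)) \lor (\exists t\, P(t,t))
All bound variables are already distinct, so no renaming is needed.
Finally move all quantifiers to the prefix:
  \exists y\, \forall x\, \exists t\, (\neg P(y,y) \lor Q(x,x) \lor P(t,t))
The quantifier \forall x sits under an even number of negations (counting the antecedent side of each →), so it remains universal.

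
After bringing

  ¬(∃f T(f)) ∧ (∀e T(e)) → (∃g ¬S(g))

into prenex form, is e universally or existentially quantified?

existential

Rewrite implications/biconditionals: A → B as ¬A ∨ B.
  ¬(¬(∃f T(f)) ∧ (∀e T(e))) ∨ (∃g ¬S(g))
Move each ¬ inward, flipping quantifiers it crosses:
  (∃f T(f)) ∨ (∃e ¬T(e)) ∨ (∃g ¬S(g))
All bound variables are already distinct, so no renaming is needed.
Pull the quantifiers to the front (each side's bound variable is not free in the other side):
  ∃f ∃e ∃g (T(f) ∨ ¬T(e) ∨ ¬S(g))
The quantifier ∀e sits under an odd number of negations (counting the antecedent side of each →), so it flips to ∃e.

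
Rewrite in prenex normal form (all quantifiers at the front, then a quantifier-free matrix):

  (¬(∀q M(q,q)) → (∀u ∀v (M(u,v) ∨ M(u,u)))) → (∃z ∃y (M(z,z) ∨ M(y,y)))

Rewrite implications/biconditionals: A → B as ¬A ∨ B.
  ¬(¬¬(∀q M(q,q)) ∨ (∀u ∀v (M(u,v) ∨ M(u,u)))) ∨ (∃z ∃y (M(z,z) ∨ M(y,y)))
Drive negations inward (¬∀x A ≡ ∃x ¬A, ¬∃x A ≡ ∀x ¬A, De Morgan for ∧/∨):
  (∃q ¬M(q,q)) ∧ (∃u ∃v (¬M(u,v) ∧ ¬M(u,u))) ∨ (∃z ∃y (M(z,z) ∨ M(y,y)))
All bound variables are already distinct, so no renaming is needed.
Finally move all quantifiers to the prefix:
  ∃q ∃u ∃v ∃z ∃y (¬M(q,q) ∧ ¬M(u,v) ∧ ¬M(u,u) ∨ M(z,z) ∨ M(y,y))

∃q ∃u ∃v ∃z ∃y (¬M(q,q) ∧ ¬M(u,v) ∧ ¬M(u,u) ∨ M(z,z) ∨ M(y,y))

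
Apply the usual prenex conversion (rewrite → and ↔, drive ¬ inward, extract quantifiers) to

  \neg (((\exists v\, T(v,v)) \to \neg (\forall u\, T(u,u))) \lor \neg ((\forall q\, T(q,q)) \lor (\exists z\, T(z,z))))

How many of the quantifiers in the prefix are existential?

Eliminate → and ↔ using ¬ and ∨.
  \neg (\neg (\exists v\, T(v,v)) \lor \neg (\forall u\, T(u,u)) \lor \neg ((\forall q\, T(q,q)) \lor (\exists z\, T(z,z))))
Move each ¬ inward, flipping quantifiers it crosses:
  (\exists v\, T(v,v)) \land (\forall u\, T(u,u)) \land ((\forall q\, T(q,q)) \lor (\exists z\, T(z,z)))
Pull the quantifiers to the front (each side's bound variable is not free in the other side):
  \exists v\, \forall u\, \forall q\, \exists z\, (T(v,v) \land T(u,u) \land (T(q,q) \lor T(z,z)))
The prefix is \exists v \forall u \forall q \exists z: 2 universal, 2 existential.

2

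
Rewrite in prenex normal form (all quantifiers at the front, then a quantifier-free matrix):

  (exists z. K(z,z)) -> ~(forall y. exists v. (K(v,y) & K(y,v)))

First replace A → B with ¬A ∨ B.
  ~(exists z. K(z,z)) | ~(forall y. exists v. (K(v,y) & K(y,v)))
Move each ¬ inward, flipping quantifiers it crosses:
  (forall z. ~K(z,z)) | (exists y. forall v. (~K(v,y) | ~K(y,v)))
Pull the quantifiers to the front (each side's bound variable is not free in the other side):
  forall z. exists y. forall v. (~K(z,z) | ~K(v,y) | ~K(y,v))

forall z. exists y. forall v. (~K(z,z) | ~K(v,y) | ~K(y,v))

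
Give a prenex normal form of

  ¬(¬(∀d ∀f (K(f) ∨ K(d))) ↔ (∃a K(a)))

∃d ∃f ∀a ∃y1 ∀u ∀v1 (¬K(f) ∧ ¬K(d) ∧ ¬K(a) ∨ K(y1) ∧ (K(v1) ∨ K(u)))

Rewrite implications/biconditionals: A → B as ¬A ∨ B; A ↔ B as (¬A ∨ B) ∧ (¬B ∨ A).
  ¬((¬¬(∀d ∀f (K(f) ∨ K(d))) ∨ (∃a K(a))) ∧ (¬(∃a K(a)) ∨ ¬(∀d ∀f (K(f) ∨ K(d)))))
Push ¬ through the quantifiers and connectives to reach negation normal form:
  (∃d ∃f (¬K(f) ∧ ¬K(d))) ∧ (∀a ¬K(a)) ∨ (∃a K(a)) ∧ (∀d ∀f (K(f) ∨ K(d)))
Rename bound variables to avoid capture: a↦y1, d↦u, f↦v1.
  (∃d ∃f (¬K(f) ∧ ¬K(d))) ∧ (∀a ¬K(a)) ∨ (∃y1 K(y1)) ∧ (∀u ∀v1 (K(v1) ∨ K(u)))
Extract every quantifier outward, since the variables are now distinct and don't occur free across branches:
  ∃d ∃f ∀a ∃y1 ∀u ∀v1 (¬K(f) ∧ ¬K(d) ∧ ¬K(a) ∨ K(y1) ∧ (K(v1) ∨ K(u)))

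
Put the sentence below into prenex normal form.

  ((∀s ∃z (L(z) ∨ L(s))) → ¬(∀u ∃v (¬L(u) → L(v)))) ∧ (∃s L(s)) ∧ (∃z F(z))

Rewrite implications/biconditionals: A → B as ¬A ∨ B.
  (¬(∀s ∃z (L(z) ∨ L(s))) ∨ ¬(∀u ∃v (¬¬L(u) ∨ L(v)))) ∧ (∃s L(s)) ∧ (∃z F(z))
Push ¬ through the quantifiers and connectives to reach negation normal form:
  ((∃s ∀z (¬L(z) ∧ ¬L(s))) ∨ (∃u ∀v (¬L(u) ∧ ¬L(v)))) ∧ (∃s L(s)) ∧ (∃z F(z))
Standardize variables apart so no two quantifiers bind the same name: s↦t, z↦y1.
  ((∃s ∀z (¬L(z) ∧ ¬L(s))) ∨ (∃u ∀v (¬L(u) ∧ ¬L(v)))) ∧ (∃t L(t)) ∧ (∃y1 F(y1))
Pull the quantifiers to the front (each side's bound variable is not free in the other side):
  ∃s ∀z ∃u ∀v ∃t ∃y1 ((¬L(z) ∧ ¬L(s) ∨ ¬L(u) ∧ ¬L(v)) ∧ L(t) ∧ F(y1))

∃s ∀z ∃u ∀v ∃t ∃y1 ((¬L(z) ∧ ¬L(s) ∨ ¬L(u) ∧ ¬L(v)) ∧ L(t) ∧ F(y1))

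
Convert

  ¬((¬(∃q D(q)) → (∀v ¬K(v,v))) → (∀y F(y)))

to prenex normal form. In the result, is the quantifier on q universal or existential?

existential

Rewrite implications/biconditionals: A → B as ¬A ∨ B.
  ¬(¬(¬¬(∃q D(q)) ∨ (∀v ¬K(v,v))) ∨ (∀y F(y)))
Move each ¬ inward, flipping quantifiers it crosses:
  ((∃q D(q)) ∨ (∀v ¬K(v,v))) ∧ (∃y ¬F(y))
All bound variables are already distinct, so no renaming is needed.
Extract every quantifier outward, since the variables are now distinct and don't occur free across branches:
  ∃q ∀v ∃y ((D(q) ∨ ¬K(v,v)) ∧ ¬F(y))
The quantifier ∃q sits under an even number of negations (counting the antecedent side of each →), so it remains existential.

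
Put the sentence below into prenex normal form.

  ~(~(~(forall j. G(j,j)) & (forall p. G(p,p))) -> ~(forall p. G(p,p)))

forall j. exists p. forall a. ((G(j,j) | ~G(p,p)) & G(a,a))

First replace A → B with ¬A ∨ B.
  ~(~~(~(forall j. G(j,j)) & (forall p. G(p,p))) | ~(forall p. G(p,p)))
Move each ¬ inward, flipping quantifiers it crosses:
  ((forall j. G(j,j)) | (exists p. ~G(p,p))) & (forall p. G(p,p))
Standardize variables apart so no two quantifiers bind the same name: p↦a.
  ((forall j. G(j,j)) | (exists p. ~G(p,p))) & (forall a. G(a,a))
Finally move all quantifiers to the prefix:
  forall j. exists p. forall a. ((G(j,j) | ~G(p,p)) & G(a,a))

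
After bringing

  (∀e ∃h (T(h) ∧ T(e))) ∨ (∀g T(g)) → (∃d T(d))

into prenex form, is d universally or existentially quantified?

Eliminate → and ↔ using ¬ and ∨.
  ¬((∀e ∃h (T(h) ∧ T(e))) ∨ (∀g T(g))) ∨ (∃d T(d))
Push ¬ through the quantifiers and connectives to reach negation normal form:
  (∃e ∀h (¬T(h) ∨ ¬T(e))) ∧ (∃g ¬T(g)) ∨ (∃d T(d))
Pull the quantifiers to the front (each side's bound variable is not free in the other side):
  ∃e ∀h ∃g ∃d ((¬T(h) ∨ ¬T(e)) ∧ ¬T(g) ∨ T(d))
The quantifier ∃d sits under an even number of negations (counting the antecedent side of each →), so it remains existential.

existential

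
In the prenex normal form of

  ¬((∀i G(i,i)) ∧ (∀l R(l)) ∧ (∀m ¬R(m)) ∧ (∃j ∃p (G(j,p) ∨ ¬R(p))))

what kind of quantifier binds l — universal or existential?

existential

Move each ¬ inward, flipping quantifiers it crosses:
  (∃i ¬G(i,i)) ∨ (∃l ¬R(l)) ∨ (∃m R(m)) ∨ (∀j ∀p (¬G(j,p) ∧ R(p)))
Pull the quantifiers to the front (each side's bound variable is not free in the other side):
  ∃i ∃l ∃m ∀j ∀p (¬G(i,i) ∨ ¬R(l) ∨ R(m) ∨ ¬G(j,p) ∧ R(p))
The quantifier ∀l sits under an odd number of negations, so it flips to ∃l.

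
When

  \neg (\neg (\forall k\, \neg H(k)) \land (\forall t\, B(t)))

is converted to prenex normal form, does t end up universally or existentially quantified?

existential

Move each ¬ inward, flipping quantifiers it crosses:
  (\forall k\, \neg H(k)) \lor (\exists t\, \neg B(t))
Extract every quantifier outward, since the variables are now distinct and don't occur free across branches:
  \forall k\, \exists t\, (\neg H(k) \lor \neg B(t))
The quantifier \forall t sits under an odd number of negations, so it flips to \exists t.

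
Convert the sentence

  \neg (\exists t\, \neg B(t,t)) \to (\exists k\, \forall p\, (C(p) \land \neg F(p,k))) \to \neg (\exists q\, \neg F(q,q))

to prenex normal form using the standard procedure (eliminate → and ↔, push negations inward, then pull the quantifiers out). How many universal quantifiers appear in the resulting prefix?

First replace A → B with ¬A ∨ B.
  \neg \neg (\exists t\, \neg B(t,t)) \lor \neg (\exists k\, \forall p\, (C(p) \land \neg F(p,k))) \lor \neg (\exists q\, \neg F(q,q))
Push ¬ through the quantifiers and connectives to reach negation normal form:
  (\exists t\, \neg B(t,t)) \lor (\forall k\, \exists p\, (\neg C(p) \lor F(p,k))) \lor (\forall q\, F(q,q))
All bound variables are already distinct, so no renaming is needed.
Pull the quantifiers to the front (each side's bound variable is not free in the other side):
  \exists t\, \forall k\, \exists p\, \forall q\, (\neg B(t,t) \lor \neg C(p) \lor F(p,k) \lor F(q,q))
The prefix is \exists t \forall k \exists p \forall q: 2 universal, 2 existential.

2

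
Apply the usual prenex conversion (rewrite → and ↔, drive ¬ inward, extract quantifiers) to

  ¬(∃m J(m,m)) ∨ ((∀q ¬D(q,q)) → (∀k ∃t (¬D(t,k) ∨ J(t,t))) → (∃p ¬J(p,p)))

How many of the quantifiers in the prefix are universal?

Rewrite implications/biconditionals: A → B as ¬A ∨ B.
  ¬(∃m J(m,m)) ∨ ¬(∀q ¬D(q,q)) ∨ ¬(∀k ∃t (¬D(t,k) ∨ J(t,t))) ∨ (∃p ¬J(p,p))
Push ¬ through the quantifiers and connectives to reach negation normal form:
  (∀m ¬J(m,m)) ∨ (∃q D(q,q)) ∨ (∃k ∀t (D(t,k) ∧ ¬J(t,t))) ∨ (∃p ¬J(p,p))
All bound variables are already distinct, so no renaming is needed.
Extract every quantifier outward, since the variables are now distinct and don't occur free across branches:
  ∀m ∃q ∃k ∀t ∃p (¬J(m,m) ∨ D(q,q) ∨ D(t,k) ∧ ¬J(t,t) ∨ ¬J(p,p))
The prefix is ∀m ∃q ∃k ∀t ∃p: 2 universal, 3 existential.

2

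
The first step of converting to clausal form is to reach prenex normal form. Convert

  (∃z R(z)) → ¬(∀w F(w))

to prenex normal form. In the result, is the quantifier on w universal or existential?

existential

Eliminate → and ↔ using ¬ and ∨.
  ¬(∃z R(z)) ∨ ¬(∀w F(w))
Push ¬ through the quantifiers and connectives to reach negation normal form:
  (∀z ¬R(z)) ∨ (∃w ¬F(w))
Finally move all quantifiers to the prefix:
  ∀z ∃w (¬R(z) ∨ ¬F(w))
The quantifier ∀w sits under an odd number of negations (counting the antecedent side of each →), so it flips to ∃w.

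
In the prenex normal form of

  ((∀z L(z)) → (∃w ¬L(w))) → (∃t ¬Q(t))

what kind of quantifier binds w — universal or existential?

universal

Rewrite implications/biconditionals: A → B as ¬A ∨ B.
  ¬(¬(∀z L(z)) ∨ (∃w ¬L(w))) ∨ (∃t ¬Q(t))
Move each ¬ inward, flipping quantifiers it crosses:
  (∀z L(z)) ∧ (∀w L(w)) ∨ (∃t ¬Q(t))
All bound variables are already distinct, so no renaming is needed.
Pull the quantifiers to the front (each side's bound variable is not free in the other side):
  ∀z ∀w ∃t (L(z) ∧ L(w) ∨ ¬Q(t))
The quantifier ∃w sits under an odd number of negations (counting the antecedent side of each →), so it flips to ∀w.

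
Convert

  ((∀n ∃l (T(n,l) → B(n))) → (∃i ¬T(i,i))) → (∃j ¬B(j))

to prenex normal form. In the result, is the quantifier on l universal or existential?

existential

Rewrite implications/biconditionals: A → B as ¬A ∨ B.
  ¬(¬(∀n ∃l (¬T(n,l) ∨ B(n))) ∨ (∃i ¬T(i,i))) ∨ (∃j ¬B(j))
Drive negations inward (¬∀x A ≡ ∃x ¬A, ¬∃x A ≡ ∀x ¬A, De Morgan for ∧/∨):
  (∀n ∃l (¬T(n,l) ∨ B(n))) ∧ (∀i T(i,i)) ∨ (∃j ¬B(j))
Extract every quantifier outward, since the variables are now distinct and don't occur free across branches:
  ∀n ∃l ∀i ∃j ((¬T(n,l) ∨ B(n)) ∧ T(i,i) ∨ ¬B(j))
The quantifier ∃l sits under an even number of negations (counting the antecedent side of each →), so it remains existential.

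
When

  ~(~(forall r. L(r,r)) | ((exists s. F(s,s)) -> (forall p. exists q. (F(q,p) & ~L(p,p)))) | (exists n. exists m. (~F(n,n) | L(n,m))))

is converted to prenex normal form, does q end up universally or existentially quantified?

Eliminate → and ↔ using ¬ and ∨.
  ~(~(forall r. L(r,r)) | ~(exists s. F(s,s)) | (forall p. exists q. (F(q,p) & ~L(p,p))) | (exists n. exists m. (~F(n,n) | L(n,m))))
Push ¬ through the quantifiers and connectives to reach negation normal form:
  (forall r. L(r,r)) & (exists s. F(s,s)) & (exists p. forall q. (~F(q,p) | L(p,p))) & (forall n. forall m. (F(n,n) & ~L(n,m)))
All bound variables are already distinct, so no renaming is needed.
Finally move all quantifiers to the prefix:
  forall r. exists s. exists p. forall q. forall n. forall m. (L(r,r) & F(s,s) & (~F(q,p) | L(p,p)) & F(n,n) & ~L(n,m))
The quantifier exists q sits under an odd number of negations (counting the antecedent side of each →), so it flips to forall q.

universal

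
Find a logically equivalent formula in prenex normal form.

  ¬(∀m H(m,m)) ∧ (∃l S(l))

∃m ∃l (¬H(m,m) ∧ S(l))

Move each ¬ inward, flipping quantifiers it crosses:
  (∃m ¬H(m,m)) ∧ (∃l S(l))
Finally move all quantifiers to the prefix:
  ∃m ∃l (¬H(m,m) ∧ S(l))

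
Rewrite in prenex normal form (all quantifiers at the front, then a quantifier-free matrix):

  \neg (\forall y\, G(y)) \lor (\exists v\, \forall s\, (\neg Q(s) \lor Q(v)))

\exists y\, \exists v\, \forall s\, (\neg G(y) \lor \neg Q(s) \lor Q(v))

Drive negations inward (¬∀x A ≡ ∃x ¬A, ¬∃x A ≡ ∀x ¬A, De Morgan for ∧/∨):
  (\exists y\, \neg G(y)) \lor (\exists v\, \forall s\, (\neg Q(s) \lor Q(v)))
All bound variables are already distinct, so no renaming is needed.
Extract every quantifier outward, since the variables are now distinct and don't occur free across branches:
  \exists y\, \exists v\, \forall s\, (\neg G(y) \lor \neg Q(s) \lor Q(v))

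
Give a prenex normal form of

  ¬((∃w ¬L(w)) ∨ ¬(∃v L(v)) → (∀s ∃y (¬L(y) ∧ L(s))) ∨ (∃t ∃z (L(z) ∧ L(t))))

First replace A → B with ¬A ∨ B.
  ¬(¬((∃w ¬L(w)) ∨ ¬(∃v L(v))) ∨ (∀s ∃y (¬L(y) ∧ L(s))) ∨ (∃t ∃z (L(z) ∧ L(t))))
Push ¬ through the quantifiers and connectives to reach negation normal form:
  ((∃w ¬L(w)) ∨ (∀v ¬L(v))) ∧ (∃s ∀y (L(y) ∨ ¬L(s))) ∧ (∀t ∀z (¬L(z) ∨ ¬L(t)))
All bound variables are already distinct, so no renaming is needed.
Extract every quantifier outward, since the variables are now distinct and don't occur free across branches:
  ∃w ∀v ∃s ∀y ∀t ∀z ((¬L(w) ∨ ¬L(v)) ∧ (L(y) ∨ ¬L(s)) ∧ (¬L(z) ∨ ¬L(t)))

∃w ∀v ∃s ∀y ∀t ∀z ((¬L(w) ∨ ¬L(v)) ∧ (L(y) ∨ ¬L(s)) ∧ (¬L(z) ∨ ¬L(t)))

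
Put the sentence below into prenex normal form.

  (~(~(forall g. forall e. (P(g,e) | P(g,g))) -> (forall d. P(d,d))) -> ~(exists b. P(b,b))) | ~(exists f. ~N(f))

Rewrite implications/biconditionals: A → B as ¬A ∨ B.
  ~~(~~(forall g. forall e. (P(g,e) | P(g,g))) | (forall d. P(d,d))) | ~(exists b. P(b,b)) | ~(exists f. ~N(f))
Push ¬ through the quantifiers and connectives to reach negation normal form:
  (forall g. forall e. (P(g,e) | P(g,g))) | (forall d. P(d,d)) | (forall b. ~P(b,b)) | (forall f. N(f))
All bound variables are already distinct, so no renaming is needed.
Extract every quantifier outward, since the variables are now distinct and don't occur free across branches:
  forall g. forall e. forall d. forall b. forall f. (P(g,e) | P(g,g) | P(d,d) | ~P(b,b) | N(f))

forall g. forall e. forall d. forall b. forall f. (P(g,e) | P(g,g) | P(d,d) | ~P(b,b) | N(f))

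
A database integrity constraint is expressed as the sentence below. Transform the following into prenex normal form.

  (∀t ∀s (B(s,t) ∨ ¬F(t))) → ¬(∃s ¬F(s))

Eliminate → and ↔ using ¬ and ∨.
  ¬(∀t ∀s (B(s,t) ∨ ¬F(t))) ∨ ¬(∃s ¬F(s))
Drive negations inward (¬∀x A ≡ ∃x ¬A, ¬∃x A ≡ ∀x ¬A, De Morgan for ∧/∨):
  (∃t ∃s (¬B(s,t) ∧ F(t))) ∨ (∀s F(s))
Standardize variables apart so no two quantifiers bind the same name: s↦v1.
  (∃t ∃s (¬B(s,t) ∧ F(t))) ∨ (∀v1 F(v1))
Extract every quantifier outward, since the variables are now distinct and don't occur free across branches:
  ∃t ∃s ∀v1 (¬B(s,t) ∧ F(t) ∨ F(v1))

∃t ∃s ∀v1 (¬B(s,t) ∧ F(t) ∨ F(v1))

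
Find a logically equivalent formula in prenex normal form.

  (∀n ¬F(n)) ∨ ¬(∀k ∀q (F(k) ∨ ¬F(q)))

∀n ∃k ∃q (¬F(n) ∨ ¬F(k) ∧ F(q))

Move each ¬ inward, flipping quantifiers it crosses:
  (∀n ¬F(n)) ∨ (∃k ∃q (¬F(k) ∧ F(q)))
Pull the quantifiers to the front (each side's bound variable is not free in the other side):
  ∀n ∃k ∃q (¬F(n) ∨ ¬F(k) ∧ F(q))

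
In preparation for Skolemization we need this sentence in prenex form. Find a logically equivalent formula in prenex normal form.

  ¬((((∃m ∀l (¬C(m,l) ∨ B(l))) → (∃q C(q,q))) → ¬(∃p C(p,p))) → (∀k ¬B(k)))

Rewrite implications/biconditionals: A → B as ¬A ∨ B.
  ¬(¬(¬(¬(∃m ∀l (¬C(m,l) ∨ B(l))) ∨ (∃q C(q,q))) ∨ ¬(∃p C(p,p))) ∨ (∀k ¬B(k)))
Move each ¬ inward, flipping quantifiers it crosses:
  ((∃m ∀l (¬C(m,l) ∨ B(l))) ∧ (∀q ¬C(q,q)) ∨ (∀p ¬C(p,p))) ∧ (∃k B(k))
All bound variables are already distinct, so no renaming is needed.
Pull the quantifiers to the front (each side's bound variable is not free in the other side):
  ∃m ∀l ∀q ∀p ∃k (((¬C(m,l) ∨ B(l)) ∧ ¬C(q,q) ∨ ¬C(p,p)) ∧ B(k))

∃m ∀l ∀q ∀p ∃k (((¬C(m,l) ∨ B(l)) ∧ ¬C(q,q) ∨ ¬C(p,p)) ∧ B(k))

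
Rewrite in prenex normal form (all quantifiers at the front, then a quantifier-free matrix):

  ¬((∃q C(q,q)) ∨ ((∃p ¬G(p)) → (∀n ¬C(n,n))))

∀q ∃p ∃n (¬C(q,q) ∧ ¬G(p) ∧ C(n,n))

Eliminate → and ↔ using ¬ and ∨.
  ¬((∃q C(q,q)) ∨ ¬(∃p ¬G(p)) ∨ (∀n ¬C(n,n)))
Drive negations inward (¬∀x A ≡ ∃x ¬A, ¬∃x A ≡ ∀x ¬A, De Morgan for ∧/∨):
  (∀q ¬C(q,q)) ∧ (∃p ¬G(p)) ∧ (∃n C(n,n))
All bound variables are already distinct, so no renaming is needed.
Extract every quantifier outward, since the variables are now distinct and don't occur free across branches:
  ∀q ∃p ∃n (¬C(q,q) ∧ ¬G(p) ∧ C(n,n))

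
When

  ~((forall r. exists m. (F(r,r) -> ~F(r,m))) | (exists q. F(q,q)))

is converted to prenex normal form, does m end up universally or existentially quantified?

Rewrite implications/biconditionals: A → B as ¬A ∨ B.
  ~((forall r. exists m. (~F(r,r) | ~F(r,m))) | (exists q. F(q,q)))
Push ¬ through the quantifiers and connectives to reach negation normal form:
  (exists r. forall m. (F(r,r) & F(r,m))) & (forall q. ~F(q,q))
All bound variables are already distinct, so no renaming is needed.
Extract every quantifier outward, since the variables are now distinct and don't occur free across branches:
  exists r. forall m. forall q. (F(r,r) & F(r,m) & ~F(q,q))
The quantifier exists m sits under an odd number of negations (counting the antecedent side of each →), so it flips to forall m.

universal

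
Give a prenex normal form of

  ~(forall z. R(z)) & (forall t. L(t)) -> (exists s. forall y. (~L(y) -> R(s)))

forall z. exists t. exists s. forall y. (R(z) | ~L(t) | L(y) | R(s))

Eliminate → and ↔ using ¬ and ∨.
  ~(~(forall z. R(z)) & (forall t. L(t))) | (exists s. forall y. (~~L(y) | R(s)))
Move each ¬ inward, flipping quantifiers it crosses:
  (forall z. R(z)) | (exists t. ~L(t)) | (exists s. forall y. (L(y) | R(s)))
All bound variables are already distinct, so no renaming is needed.
Extract every quantifier outward, since the variables are now distinct and don't occur free across branches:
  forall z. exists t. exists s. forall y. (R(z) | ~L(t) | L(y) | R(s))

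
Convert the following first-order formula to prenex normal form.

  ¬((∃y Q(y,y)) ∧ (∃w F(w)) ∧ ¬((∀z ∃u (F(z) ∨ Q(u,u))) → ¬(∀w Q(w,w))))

Eliminate → and ↔ using ¬ and ∨.
  ¬((∃y Q(y,y)) ∧ (∃w F(w)) ∧ ¬(¬(∀z ∃u (F(z) ∨ Q(u,u))) ∨ ¬(∀w Q(w,w))))
Drive negations inward (¬∀x A ≡ ∃x ¬A, ¬∃x A ≡ ∀x ¬A, De Morgan for ∧/∨):
  (∀y ¬Q(y,y)) ∨ (∀w ¬F(w)) ∨ (∃z ∀u (¬F(z) ∧ ¬Q(u,u))) ∨ (∃w ¬Q(w,w))
Standardize variables apart so no two quantifiers bind the same name: w↦a.
  (∀y ¬Q(y,y)) ∨ (∀w ¬F(w)) ∨ (∃z ∀u (¬F(z) ∧ ¬Q(u,u))) ∨ (∃a ¬Q(a,a))
Pull the quantifiers to the front (each side's bound variable is not free in the other side):
  ∀y ∀w ∃z ∀u ∃a (¬Q(y,y) ∨ ¬F(w) ∨ ¬F(z) ∧ ¬Q(u,u) ∨ ¬Q(a,a))

∀y ∀w ∃z ∀u ∃a (¬Q(y,y) ∨ ¬F(w) ∨ ¬F(z) ∧ ¬Q(u,u) ∨ ¬Q(a,a))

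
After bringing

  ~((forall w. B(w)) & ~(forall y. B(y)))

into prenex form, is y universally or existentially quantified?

Drive negations inward (¬∀x A ≡ ∃x ¬A, ¬∃x A ≡ ∀x ¬A, De Morgan for ∧/∨):
  (exists w. ~B(w)) | (forall y. B(y))
All bound variables are already distinct, so no renaming is needed.
Pull the quantifiers to the front (each side's bound variable is not free in the other side):
  exists w. forall y. (~B(w) | B(y))
The quantifier forall y sits under an even number of negations, so it remains universal.

universal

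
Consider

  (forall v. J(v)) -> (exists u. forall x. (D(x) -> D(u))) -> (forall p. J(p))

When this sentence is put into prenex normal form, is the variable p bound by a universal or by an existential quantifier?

Rewrite implications/biconditionals: A → B as ¬A ∨ B.
  ~(forall v. J(v)) | ~(exists u. forall x. (~D(x) | D(u))) | (forall p. J(p))
Drive negations inward (¬∀x A ≡ ∃x ¬A, ¬∃x A ≡ ∀x ¬A, De Morgan for ∧/∨):
  (exists v. ~J(v)) | (forall u. exists x. (D(x) & ~D(u))) | (forall p. J(p))
All bound variables are already distinct, so no renaming is needed.
Pull the quantifiers to the front (each side's bound variable is not free in the other side):
  exists v. forall u. exists x. forall p. (~J(v) | D(x) & ~D(u) | J(p))
The quantifier forall p sits under an even number of negations (counting the antecedent side of each →), so it remains universal.

universal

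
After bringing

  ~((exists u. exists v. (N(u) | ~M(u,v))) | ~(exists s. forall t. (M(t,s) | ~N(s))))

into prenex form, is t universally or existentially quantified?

Push ¬ through the quantifiers and connectives to reach negation normal form:
  (forall u. forall v. (~N(u) & M(u,v))) & (exists s. forall t. (M(t,s) | ~N(s)))
Pull the quantifiers to the front (each side's bound variable is not free in the other side):
  forall u. forall v. exists s. forall t. (~N(u) & M(u,v) & (M(t,s) | ~N(s)))
The quantifier forall t sits under an even number of negations, so it remains universal.

universal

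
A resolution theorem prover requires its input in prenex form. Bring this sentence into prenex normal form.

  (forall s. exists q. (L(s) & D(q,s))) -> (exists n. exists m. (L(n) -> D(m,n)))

exists s. forall q. exists n. exists m. (~L(s) | ~D(q,s) | ~L(n) | D(m,n))

Rewrite implications/biconditionals: A → B as ¬A ∨ B.
  ~(forall s. exists q. (L(s) & D(q,s))) | (exists n. exists m. (~L(n) | D(m,n)))
Drive negations inward (¬∀x A ≡ ∃x ¬A, ¬∃x A ≡ ∀x ¬A, De Morgan for ∧/∨):
  (exists s. forall q. (~L(s) | ~D(q,s))) | (exists n. exists m. (~L(n) | D(m,n)))
All bound variables are already distinct, so no renaming is needed.
Pull the quantifiers to the front (each side's bound variable is not free in the other side):
  exists s. forall q. exists n. exists m. (~L(s) | ~D(q,s) | ~L(n) | D(m,n))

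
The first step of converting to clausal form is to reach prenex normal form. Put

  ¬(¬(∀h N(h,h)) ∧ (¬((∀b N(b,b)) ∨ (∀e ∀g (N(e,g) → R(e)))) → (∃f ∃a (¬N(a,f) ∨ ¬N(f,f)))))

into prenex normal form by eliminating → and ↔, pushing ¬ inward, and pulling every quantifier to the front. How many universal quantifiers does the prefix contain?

First replace A → B with ¬A ∨ B.
  ¬(¬(∀h N(h,h)) ∧ (¬¬((∀b N(b,b)) ∨ (∀e ∀g (¬N(e,g) ∨ R(e)))) ∨ (∃f ∃a (¬N(a,f) ∨ ¬N(f,f)))))
Push ¬ through the quantifiers and connectives to reach negation normal form:
  (∀h N(h,h)) ∨ (∃b ¬N(b,b)) ∧ (∃e ∃g (N(e,g) ∧ ¬R(e))) ∧ (∀f ∀a (N(a,f) ∧ N(f,f)))
All bound variables are already distinct, so no renaming is needed.
Extract every quantifier outward, since the variables are now distinct and don't occur free across branches:
  ∀h ∃b ∃e ∃g ∀f ∀a (N(h,h) ∨ ¬N(b,b) ∧ N(e,g) ∧ ¬R(e) ∧ N(a,f) ∧ N(f,f))
The prefix is ∀h ∃b ∃e ∃g ∀f ∀a: 3 universal, 3 existential.

3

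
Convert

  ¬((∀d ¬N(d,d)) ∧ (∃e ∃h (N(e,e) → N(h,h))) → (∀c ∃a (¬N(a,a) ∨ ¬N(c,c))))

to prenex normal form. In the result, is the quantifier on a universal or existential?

universal

Eliminate → and ↔ using ¬ and ∨.
  ¬(¬((∀d ¬N(d,d)) ∧ (∃e ∃h (¬N(e,e) ∨ N(h,h)))) ∨ (∀c ∃a (¬N(a,a) ∨ ¬N(c,c))))
Push ¬ through the quantifiers and connectives to reach negation normal form:
  (∀d ¬N(d,d)) ∧ (∃e ∃h (¬N(e,e) ∨ N(h,h))) ∧ (∃c ∀a (N(a,a) ∧ N(c,c)))
All bound variables are already distinct, so no renaming is needed.
Pull the quantifiers to the front (each side's bound variable is not free in the other side):
  ∀d ∃e ∃h ∃c ∀a (¬N(d,d) ∧ (¬N(e,e) ∨ N(h,h)) ∧ N(a,a) ∧ N(c,c))
The quantifier ∃a sits under an odd number of negations (counting the antecedent side of each →), so it flips to ∀a.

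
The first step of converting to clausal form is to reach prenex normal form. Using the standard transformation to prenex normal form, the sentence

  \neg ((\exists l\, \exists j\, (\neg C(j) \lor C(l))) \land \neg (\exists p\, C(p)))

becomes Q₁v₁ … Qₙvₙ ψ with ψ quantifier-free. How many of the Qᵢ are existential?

Drive negations inward (¬∀x A ≡ ∃x ¬A, ¬∃x A ≡ ∀x ¬A, De Morgan for ∧/∨):
  (\forall l\, \forall j\, (C(j) \land \neg C(l))) \lor (\exists p\, C(p))
All bound variables are already distinct, so no renaming is needed.
Pull the quantifiers to the front (each side's bound variable is not free in the other side):
  \forall l\, \forall j\, \exists p\, (C(j) \land \neg C(l) \lor C(p))
The prefix is \forall l \forall j \exists p: 2 universal, 1 existential.

1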